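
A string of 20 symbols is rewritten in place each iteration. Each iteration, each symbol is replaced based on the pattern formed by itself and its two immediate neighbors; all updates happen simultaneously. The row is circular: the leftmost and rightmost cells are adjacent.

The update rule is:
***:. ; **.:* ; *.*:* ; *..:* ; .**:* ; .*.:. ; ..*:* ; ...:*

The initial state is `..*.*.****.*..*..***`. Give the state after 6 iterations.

....************.***

iteration 1: **.*.**..**.**.***.*
iteration 2: .**.************.***
iteration 3: *****..........***.*
iteration 4: ....************.***
iteration 5: *****..........***.*  (repeats iteration 3; period 2)
iteration 6: ....************.***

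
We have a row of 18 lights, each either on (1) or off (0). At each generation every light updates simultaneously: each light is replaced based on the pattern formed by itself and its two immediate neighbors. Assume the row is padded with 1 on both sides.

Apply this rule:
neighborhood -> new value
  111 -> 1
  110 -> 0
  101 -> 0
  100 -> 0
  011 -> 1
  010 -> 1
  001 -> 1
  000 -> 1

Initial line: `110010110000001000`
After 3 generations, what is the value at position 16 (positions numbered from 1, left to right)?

1

100110100111111011
001100101111110011
011001101111100111
position 16 holds 1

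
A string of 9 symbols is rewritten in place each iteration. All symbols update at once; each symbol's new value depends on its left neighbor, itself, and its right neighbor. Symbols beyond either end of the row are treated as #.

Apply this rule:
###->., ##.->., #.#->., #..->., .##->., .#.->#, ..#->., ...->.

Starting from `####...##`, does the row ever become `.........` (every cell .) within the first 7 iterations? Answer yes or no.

yes

.........
all cells are . at iteration 1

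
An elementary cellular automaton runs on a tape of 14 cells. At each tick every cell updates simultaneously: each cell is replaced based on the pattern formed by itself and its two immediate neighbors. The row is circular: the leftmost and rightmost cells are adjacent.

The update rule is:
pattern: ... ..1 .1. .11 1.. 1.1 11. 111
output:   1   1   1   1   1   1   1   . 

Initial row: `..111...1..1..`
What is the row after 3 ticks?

111.1111111111

111.1111111111
..111.........
111.1111111111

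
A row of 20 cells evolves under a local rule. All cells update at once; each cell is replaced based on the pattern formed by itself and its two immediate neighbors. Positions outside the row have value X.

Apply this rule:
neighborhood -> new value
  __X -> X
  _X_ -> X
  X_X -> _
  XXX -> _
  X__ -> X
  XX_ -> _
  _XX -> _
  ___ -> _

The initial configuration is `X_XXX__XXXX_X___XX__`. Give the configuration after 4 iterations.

_X____________XX_X__

_____XX_____XX_X__XX
X___X__X___X___XXX__
_X_XXXXXX_XXX_X___XX
_X____________XX_X__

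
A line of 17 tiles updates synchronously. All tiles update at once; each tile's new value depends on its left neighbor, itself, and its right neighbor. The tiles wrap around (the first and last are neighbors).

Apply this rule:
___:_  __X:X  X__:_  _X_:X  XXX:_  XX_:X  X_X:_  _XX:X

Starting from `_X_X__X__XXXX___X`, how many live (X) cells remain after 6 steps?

step 1: _X_X_XX_XX__X__XX
step 2: _X_X_XX_XX_XX_XXX
step 3: _X_X_XX_XX_XX_X_X
step 4: _X_X_XX_XX_XX_X_X  (fixed point — unchanged through step 6)
count of X: 10

10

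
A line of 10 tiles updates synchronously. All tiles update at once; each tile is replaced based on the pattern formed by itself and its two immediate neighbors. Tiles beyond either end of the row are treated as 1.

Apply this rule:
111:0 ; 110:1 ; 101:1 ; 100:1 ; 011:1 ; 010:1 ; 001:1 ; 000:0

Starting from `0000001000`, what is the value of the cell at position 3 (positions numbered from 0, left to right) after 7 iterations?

1000011101
1100110111
0111111100
1100000111
0110001100
1111011111
0001110000
position 3 holds 1

1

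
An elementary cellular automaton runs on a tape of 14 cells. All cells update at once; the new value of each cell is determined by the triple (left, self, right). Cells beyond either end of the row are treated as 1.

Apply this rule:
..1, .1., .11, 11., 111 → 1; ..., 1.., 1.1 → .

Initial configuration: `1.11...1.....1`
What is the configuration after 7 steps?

1.11..11....11
1.11.111...111
1.11.111..1111
1.11.111.11111
1.11.111.11111  (fixed point — unchanged through step 7)

1.11.111.11111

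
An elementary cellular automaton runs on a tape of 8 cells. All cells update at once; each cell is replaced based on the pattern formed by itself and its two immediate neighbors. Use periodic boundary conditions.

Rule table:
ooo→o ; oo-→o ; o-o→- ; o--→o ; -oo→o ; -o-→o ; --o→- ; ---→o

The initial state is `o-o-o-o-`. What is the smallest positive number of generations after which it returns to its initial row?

1

o-o-o-o-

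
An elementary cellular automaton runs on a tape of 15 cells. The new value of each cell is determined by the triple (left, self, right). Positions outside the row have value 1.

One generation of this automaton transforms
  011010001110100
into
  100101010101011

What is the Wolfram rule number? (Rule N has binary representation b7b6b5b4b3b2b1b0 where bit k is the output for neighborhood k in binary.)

position 9: 111 → 1  (bit 7 = 1)
position 2: 110 → 0  (bit 6 = 0)
position 0: 101 → 1  (bit 5 = 1)
position 5: 100 → 1  (bit 4 = 1)
position 1: 011 → 0  (bit 3 = 0)
position 4: 010 → 0  (bit 2 = 0)
position 7: 001 → 1  (bit 1 = 1)
position 6: 000 → 0  (bit 0 = 0)
bits b7..b0 = 10110010 = 178

178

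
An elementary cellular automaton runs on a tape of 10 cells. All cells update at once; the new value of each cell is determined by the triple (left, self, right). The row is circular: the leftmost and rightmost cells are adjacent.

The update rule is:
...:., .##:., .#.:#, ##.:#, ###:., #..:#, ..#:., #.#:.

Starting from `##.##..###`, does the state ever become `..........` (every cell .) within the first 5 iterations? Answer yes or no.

no

.#..##....
.##..##...
..##..##..
...##..##.
....##..##
iteration 5 is ....##..##, still not uniform .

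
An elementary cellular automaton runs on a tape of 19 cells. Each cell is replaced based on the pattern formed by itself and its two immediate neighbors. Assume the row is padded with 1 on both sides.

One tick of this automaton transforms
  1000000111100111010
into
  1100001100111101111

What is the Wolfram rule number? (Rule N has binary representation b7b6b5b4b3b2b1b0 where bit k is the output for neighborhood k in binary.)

126

position 8: 111 → 0  (bit 7 = 0)
position 0: 110 → 1  (bit 6 = 1)
position 16: 101 → 1  (bit 5 = 1)
position 1: 100 → 1  (bit 4 = 1)
position 7: 011 → 1  (bit 3 = 1)
position 17: 010 → 1  (bit 2 = 1)
position 6: 001 → 1  (bit 1 = 1)
position 2: 000 → 0  (bit 0 = 0)
bits b7..b0 = 01111110 = 126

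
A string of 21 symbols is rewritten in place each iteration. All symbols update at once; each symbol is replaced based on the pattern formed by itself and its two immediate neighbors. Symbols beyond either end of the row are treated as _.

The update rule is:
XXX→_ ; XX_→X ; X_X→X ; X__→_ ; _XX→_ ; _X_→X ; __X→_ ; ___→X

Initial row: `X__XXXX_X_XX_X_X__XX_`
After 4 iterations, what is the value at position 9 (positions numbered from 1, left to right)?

_

X_____XXXX_XXXXX___X_
X_XXX____XX____X_X_X_
XX__X_XX__X_XX_XXXXX_
_X__XX_X__XX_XX____X_
position 9 holds _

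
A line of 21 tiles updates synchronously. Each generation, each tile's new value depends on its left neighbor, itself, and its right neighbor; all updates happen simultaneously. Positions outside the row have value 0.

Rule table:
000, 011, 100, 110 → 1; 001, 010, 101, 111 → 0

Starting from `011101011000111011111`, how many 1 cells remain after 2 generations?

010100011110101010001
000011010010000001100
count of 1: 6

6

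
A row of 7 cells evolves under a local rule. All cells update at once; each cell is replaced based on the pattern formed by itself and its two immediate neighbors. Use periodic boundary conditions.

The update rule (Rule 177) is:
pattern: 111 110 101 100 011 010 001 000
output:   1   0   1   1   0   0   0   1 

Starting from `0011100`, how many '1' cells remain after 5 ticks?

tick 1: 1001011
tick 2: 0100101
tick 3: 1010010
tick 4: 0101001
tick 5: 1010100
count of 1: 3

3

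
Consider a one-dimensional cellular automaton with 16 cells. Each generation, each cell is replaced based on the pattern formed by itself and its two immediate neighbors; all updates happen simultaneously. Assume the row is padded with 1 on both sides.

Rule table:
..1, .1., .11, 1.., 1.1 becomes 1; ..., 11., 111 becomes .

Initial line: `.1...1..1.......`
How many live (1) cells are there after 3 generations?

generation 1: 111.111111.....1
generation 2: ...11.....1...11
generation 3: 1.11.1...111.11.
count of 1: 9

9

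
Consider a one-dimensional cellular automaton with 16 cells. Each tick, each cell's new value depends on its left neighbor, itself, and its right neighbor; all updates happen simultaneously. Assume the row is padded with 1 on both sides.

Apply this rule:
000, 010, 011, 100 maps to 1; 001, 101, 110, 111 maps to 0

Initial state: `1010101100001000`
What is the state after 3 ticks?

0010101011101110

0010101011101110
1010101010001000
0010101011101110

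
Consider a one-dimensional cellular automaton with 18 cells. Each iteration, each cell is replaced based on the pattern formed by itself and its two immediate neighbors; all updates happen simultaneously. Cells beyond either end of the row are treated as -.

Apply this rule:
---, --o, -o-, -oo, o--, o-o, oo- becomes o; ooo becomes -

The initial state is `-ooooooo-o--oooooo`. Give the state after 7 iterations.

iteration 1: oo-----oooooo----o
iteration 2: oooooooo----oooooo
iteration 3: o------oooooo----o
iteration 4: oooooooo----oooooo  (repeats iteration 2; period 2)
iteration 7: o------oooooo----o

o------oooooo----o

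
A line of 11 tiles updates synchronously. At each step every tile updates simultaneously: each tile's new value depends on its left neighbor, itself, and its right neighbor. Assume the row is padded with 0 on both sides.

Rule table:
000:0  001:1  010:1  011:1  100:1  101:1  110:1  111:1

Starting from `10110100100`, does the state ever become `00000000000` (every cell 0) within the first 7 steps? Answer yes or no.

11111111110
11111111111
11111111111  (fixed point — unchanged through step 7)
step 7 is 11111111111, still not uniform 0

no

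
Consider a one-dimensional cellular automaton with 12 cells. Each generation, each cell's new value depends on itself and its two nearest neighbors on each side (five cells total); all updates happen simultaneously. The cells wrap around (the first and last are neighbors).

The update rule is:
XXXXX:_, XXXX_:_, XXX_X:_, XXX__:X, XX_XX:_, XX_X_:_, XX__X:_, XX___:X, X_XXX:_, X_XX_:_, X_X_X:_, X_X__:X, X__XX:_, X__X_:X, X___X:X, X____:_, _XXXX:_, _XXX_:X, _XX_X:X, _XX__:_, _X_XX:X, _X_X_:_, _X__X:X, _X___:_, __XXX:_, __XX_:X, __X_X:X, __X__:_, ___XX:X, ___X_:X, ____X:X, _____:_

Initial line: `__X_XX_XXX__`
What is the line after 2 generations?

_____XX__X__

XXXX_X__XXX_
_____XX__X__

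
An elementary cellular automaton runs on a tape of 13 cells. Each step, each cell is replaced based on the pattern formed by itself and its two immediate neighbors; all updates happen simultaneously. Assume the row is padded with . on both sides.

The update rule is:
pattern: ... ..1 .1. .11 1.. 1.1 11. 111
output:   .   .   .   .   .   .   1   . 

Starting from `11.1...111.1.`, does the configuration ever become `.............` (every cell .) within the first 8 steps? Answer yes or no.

yes

.1.......1...
.............
all cells are . at step 2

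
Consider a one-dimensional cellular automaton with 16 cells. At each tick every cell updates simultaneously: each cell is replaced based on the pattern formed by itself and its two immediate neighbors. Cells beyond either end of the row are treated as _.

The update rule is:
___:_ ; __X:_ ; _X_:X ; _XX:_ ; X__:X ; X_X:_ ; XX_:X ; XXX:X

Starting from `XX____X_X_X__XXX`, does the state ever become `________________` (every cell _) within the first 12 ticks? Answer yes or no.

no

_XX___X_X_XX__XX
__XX__X_X__XX__X
___XX_X_XX__XX_X
____X_X__XX__X_X
____X_XX__XX_X_X
____X__XX__X_X_X
____XX__XX_X_X_X
_____XX__X_X_X_X
______XX_X_X_X_X
_______X_X_X_X_X
_______X_X_X_X_X  (fixed point — unchanged through tick 12)
tick 12 is _______X_X_X_X_X, still not uniform _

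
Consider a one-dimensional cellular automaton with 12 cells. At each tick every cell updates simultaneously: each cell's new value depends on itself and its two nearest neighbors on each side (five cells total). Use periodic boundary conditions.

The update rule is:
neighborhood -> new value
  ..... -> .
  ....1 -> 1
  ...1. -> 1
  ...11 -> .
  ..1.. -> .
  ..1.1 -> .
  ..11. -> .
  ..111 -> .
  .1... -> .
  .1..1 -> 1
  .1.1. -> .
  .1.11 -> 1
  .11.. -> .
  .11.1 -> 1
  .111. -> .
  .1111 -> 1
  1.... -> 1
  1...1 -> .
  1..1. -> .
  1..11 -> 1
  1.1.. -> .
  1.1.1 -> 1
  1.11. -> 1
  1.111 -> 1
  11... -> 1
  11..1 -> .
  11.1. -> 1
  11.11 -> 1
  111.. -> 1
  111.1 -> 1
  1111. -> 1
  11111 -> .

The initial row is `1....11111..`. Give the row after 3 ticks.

..11..1.11..
1......11.11
111..1..111.

111..1..111.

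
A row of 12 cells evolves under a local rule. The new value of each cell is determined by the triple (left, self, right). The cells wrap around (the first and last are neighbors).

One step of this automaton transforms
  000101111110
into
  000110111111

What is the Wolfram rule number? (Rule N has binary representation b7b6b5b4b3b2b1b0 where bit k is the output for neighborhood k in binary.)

position 6: 111 → 1  (bit 7 = 1)
position 10: 110 → 1  (bit 6 = 1)
position 4: 101 → 1  (bit 5 = 1)
position 11: 100 → 1  (bit 4 = 1)
position 5: 011 → 0  (bit 3 = 0)
position 3: 010 → 1  (bit 2 = 1)
position 2: 001 → 0  (bit 1 = 0)
position 0: 000 → 0  (bit 0 = 0)
bits b7..b0 = 11110100 = 244

244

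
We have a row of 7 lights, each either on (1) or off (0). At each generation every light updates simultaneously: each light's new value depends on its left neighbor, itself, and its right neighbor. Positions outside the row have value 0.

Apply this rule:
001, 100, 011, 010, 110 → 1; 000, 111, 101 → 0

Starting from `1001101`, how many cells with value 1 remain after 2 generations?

3

1111101
1000101
count of 1: 3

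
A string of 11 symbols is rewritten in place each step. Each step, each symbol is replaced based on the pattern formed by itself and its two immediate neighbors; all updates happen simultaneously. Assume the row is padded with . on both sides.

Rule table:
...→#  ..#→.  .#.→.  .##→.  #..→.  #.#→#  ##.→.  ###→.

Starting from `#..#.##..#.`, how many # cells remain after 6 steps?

8

....#......
###...#####
....#......  (repeats step 1; period 2)
step 6: ###...#####
count of #: 8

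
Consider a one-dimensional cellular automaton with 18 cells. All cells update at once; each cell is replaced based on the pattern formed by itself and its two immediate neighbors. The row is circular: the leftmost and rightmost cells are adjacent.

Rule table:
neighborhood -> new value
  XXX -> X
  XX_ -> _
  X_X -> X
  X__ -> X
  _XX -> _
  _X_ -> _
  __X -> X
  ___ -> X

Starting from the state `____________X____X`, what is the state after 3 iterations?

X_XXXXXXXX_X_X__X_

XXXXXXXXXXXX_XXXX_
_XXXXXXXXXX_X_XX_X
X_XXXXXXXX_X_X__X_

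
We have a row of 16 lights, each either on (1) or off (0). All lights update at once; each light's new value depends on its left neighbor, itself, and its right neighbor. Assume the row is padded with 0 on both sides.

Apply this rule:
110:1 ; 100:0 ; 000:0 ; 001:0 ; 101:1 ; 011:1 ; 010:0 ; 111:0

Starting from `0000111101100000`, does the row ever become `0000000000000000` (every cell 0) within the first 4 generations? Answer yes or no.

yes

generation 1: 0000100111100000
generation 2: 0000000100100000
generation 3: 0000000000000000
all cells are 0 at generation 3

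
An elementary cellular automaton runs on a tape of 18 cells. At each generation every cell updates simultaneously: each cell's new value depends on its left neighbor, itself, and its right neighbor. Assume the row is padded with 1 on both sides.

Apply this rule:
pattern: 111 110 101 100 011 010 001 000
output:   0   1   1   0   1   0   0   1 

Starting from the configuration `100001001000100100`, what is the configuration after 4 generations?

010101000101001010

101100000010000000
111101111000111110
000111001010100011
010101000101001010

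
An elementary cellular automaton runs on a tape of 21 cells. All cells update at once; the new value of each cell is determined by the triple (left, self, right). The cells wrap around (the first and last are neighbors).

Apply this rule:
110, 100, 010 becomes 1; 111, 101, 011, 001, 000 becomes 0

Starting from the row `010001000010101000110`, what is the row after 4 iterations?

011001100010101100011
001100110010100110001
100110011010110011001
110011001010011001100

110011001010011001100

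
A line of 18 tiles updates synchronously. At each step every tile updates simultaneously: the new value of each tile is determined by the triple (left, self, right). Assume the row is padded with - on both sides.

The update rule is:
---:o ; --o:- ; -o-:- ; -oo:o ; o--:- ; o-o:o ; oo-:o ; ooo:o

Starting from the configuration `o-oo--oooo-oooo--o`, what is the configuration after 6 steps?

-ooo--oooooooooooo

-ooo--ooooooooo---
-ooo--ooooooooo-oo
-ooo--oooooooooooo
-ooo--oooooooooooo  (fixed point — unchanged through step 6)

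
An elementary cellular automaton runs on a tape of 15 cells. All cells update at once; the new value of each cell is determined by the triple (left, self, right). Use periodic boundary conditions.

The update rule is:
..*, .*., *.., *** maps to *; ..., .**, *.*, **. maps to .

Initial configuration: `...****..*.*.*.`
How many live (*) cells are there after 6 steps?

7

..*.**.***.*.**
***.....*..*...
.*.*...******.*
.*.**.*.****..*
.*....*..**.***
.**..****....*.
count of *: 7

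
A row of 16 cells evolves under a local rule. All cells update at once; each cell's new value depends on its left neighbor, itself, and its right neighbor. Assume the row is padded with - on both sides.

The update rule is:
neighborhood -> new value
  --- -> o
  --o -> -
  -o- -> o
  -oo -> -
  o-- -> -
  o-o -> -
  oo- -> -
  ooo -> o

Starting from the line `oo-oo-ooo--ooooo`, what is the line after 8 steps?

o-oo-o-o--o--o-o

step 1: -------o----ooo-
step 2: oooooo-o-oo--o--
step 3: -oooo--o-----o-o
step 4: --oo---o-ooo-o-o
step 5: o----o-o--o--o-o
step 6: o-oo-o-o--o--o-o
step 7: o----o-o--o--o-o  (repeats step 5; period 2)
step 8: o-oo-o-o--o--o-o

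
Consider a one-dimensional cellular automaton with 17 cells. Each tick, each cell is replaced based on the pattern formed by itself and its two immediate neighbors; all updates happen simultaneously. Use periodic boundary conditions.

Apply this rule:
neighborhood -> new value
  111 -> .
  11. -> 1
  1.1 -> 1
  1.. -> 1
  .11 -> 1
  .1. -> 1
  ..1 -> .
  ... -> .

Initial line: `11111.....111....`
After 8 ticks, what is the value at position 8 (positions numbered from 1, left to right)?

1...11....1.11...
11..111...11111..
111.1.11..1...11.
1.1111111.11..111
111.....11111.1..
1.11....1...1111.
11111...11..1..11
....11..111.11.1.
position 8 holds .

.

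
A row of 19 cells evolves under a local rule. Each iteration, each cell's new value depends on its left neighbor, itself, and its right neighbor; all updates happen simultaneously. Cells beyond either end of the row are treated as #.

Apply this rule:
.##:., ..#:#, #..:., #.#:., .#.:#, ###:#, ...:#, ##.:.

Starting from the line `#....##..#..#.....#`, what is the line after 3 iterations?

.#.#.#...######...#

..###...##.##.####.
.#.#..##.......##..
.#.#.#...######...#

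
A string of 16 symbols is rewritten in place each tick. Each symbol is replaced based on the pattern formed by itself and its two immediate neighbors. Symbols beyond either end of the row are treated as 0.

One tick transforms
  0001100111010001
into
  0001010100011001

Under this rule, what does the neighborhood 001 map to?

At position 2 the neighborhood is 001; the next row has 0 there.

0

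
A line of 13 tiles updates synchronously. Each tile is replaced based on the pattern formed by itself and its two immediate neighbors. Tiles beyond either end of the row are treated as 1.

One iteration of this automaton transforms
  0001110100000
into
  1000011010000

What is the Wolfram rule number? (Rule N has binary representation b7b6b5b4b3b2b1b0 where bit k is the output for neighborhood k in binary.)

position 4: 111 → 0  (bit 7 = 0)
position 5: 110 → 1  (bit 6 = 1)
position 6: 101 → 1  (bit 5 = 1)
position 0: 100 → 1  (bit 4 = 1)
position 3: 011 → 0  (bit 3 = 0)
position 7: 010 → 0  (bit 2 = 0)
position 2: 001 → 0  (bit 1 = 0)
position 1: 000 → 0  (bit 0 = 0)
bits b7..b0 = 01110000 = 112

112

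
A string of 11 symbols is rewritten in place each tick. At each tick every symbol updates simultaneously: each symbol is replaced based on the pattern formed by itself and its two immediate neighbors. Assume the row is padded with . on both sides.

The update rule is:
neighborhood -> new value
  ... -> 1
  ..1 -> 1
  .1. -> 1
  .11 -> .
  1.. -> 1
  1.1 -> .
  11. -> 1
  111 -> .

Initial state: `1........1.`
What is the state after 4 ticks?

..........1

11111111111
..........1
11111111111  (repeats tick 1; period 2)
tick 4: ..........1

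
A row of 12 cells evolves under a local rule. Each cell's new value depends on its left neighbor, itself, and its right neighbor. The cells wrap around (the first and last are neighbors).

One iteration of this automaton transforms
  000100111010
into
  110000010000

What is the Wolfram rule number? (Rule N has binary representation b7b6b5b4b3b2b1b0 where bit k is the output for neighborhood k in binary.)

129

position 7: 111 → 1  (bit 7 = 1)
position 8: 110 → 0  (bit 6 = 0)
position 9: 101 → 0  (bit 5 = 0)
position 4: 100 → 0  (bit 4 = 0)
position 6: 011 → 0  (bit 3 = 0)
position 3: 010 → 0  (bit 2 = 0)
position 2: 001 → 0  (bit 1 = 0)
position 0: 000 → 1  (bit 0 = 1)
bits b7..b0 = 10000001 = 129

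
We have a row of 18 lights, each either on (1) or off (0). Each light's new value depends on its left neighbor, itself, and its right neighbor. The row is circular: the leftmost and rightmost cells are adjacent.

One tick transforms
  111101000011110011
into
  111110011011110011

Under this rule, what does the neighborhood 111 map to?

At position 0 the neighborhood is 111; the next row has 1 there.

1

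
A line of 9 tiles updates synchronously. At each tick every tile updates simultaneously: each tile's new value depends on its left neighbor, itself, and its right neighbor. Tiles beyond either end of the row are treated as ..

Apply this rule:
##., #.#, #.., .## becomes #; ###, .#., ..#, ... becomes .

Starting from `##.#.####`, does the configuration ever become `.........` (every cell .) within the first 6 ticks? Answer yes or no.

no

tick 1: ###.##..#
tick 2: #.#####..
tick 3: .##...##.
tick 4: .###..###
tick 5: .#.##.#.#
tick 6: ..####.#.
tick 6 is ..####.#., still not uniform .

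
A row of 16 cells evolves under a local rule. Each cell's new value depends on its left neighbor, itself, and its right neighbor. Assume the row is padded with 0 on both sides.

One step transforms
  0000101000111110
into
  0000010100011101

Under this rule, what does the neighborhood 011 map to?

0

At position 10 the neighborhood is 011; the next row has 0 there.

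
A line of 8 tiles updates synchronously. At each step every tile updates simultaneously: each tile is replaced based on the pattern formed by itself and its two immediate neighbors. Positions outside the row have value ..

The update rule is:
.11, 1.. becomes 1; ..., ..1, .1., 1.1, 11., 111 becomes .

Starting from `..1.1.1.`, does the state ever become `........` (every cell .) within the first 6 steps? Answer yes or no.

.......1
........
all cells are . at step 2

yes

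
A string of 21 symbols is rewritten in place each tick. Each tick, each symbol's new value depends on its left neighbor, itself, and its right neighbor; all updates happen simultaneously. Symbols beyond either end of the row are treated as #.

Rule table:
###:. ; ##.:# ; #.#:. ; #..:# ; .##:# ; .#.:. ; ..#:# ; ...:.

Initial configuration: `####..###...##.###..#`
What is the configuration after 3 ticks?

...####.##.###.#.####
#.##..#.##.#.#...#...
#.####..##....#.#.#.#

#.####..##....#.#.#.#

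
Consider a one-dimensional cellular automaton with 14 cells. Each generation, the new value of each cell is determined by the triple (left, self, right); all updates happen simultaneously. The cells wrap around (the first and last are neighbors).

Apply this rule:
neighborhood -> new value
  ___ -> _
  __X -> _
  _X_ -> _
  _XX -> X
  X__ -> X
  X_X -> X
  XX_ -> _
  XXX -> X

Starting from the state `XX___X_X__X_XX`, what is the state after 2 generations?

X_X___X_X__XXX
_X_X___X_X_XXX

_X_X___X_X_XXX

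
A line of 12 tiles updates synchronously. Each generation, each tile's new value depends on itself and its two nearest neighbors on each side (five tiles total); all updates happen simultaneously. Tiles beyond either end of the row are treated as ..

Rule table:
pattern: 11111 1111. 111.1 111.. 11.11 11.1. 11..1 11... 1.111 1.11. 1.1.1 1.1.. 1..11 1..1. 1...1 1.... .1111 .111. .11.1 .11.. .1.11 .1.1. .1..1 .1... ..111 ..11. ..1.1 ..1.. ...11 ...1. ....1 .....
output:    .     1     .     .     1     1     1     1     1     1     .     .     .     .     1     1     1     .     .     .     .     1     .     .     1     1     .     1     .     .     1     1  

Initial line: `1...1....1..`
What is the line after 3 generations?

generation 1: 1.1.1.11.1.1
generation 2: .1.1..1.1.1.
generation 3: ..1....1.1..

..1....1.1..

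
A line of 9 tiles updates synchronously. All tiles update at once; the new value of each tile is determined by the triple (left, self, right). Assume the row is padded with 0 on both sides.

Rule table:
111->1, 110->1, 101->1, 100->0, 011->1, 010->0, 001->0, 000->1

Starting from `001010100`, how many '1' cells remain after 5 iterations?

8

100101001
000010000
111000111
111010111
111101111
count of 1: 8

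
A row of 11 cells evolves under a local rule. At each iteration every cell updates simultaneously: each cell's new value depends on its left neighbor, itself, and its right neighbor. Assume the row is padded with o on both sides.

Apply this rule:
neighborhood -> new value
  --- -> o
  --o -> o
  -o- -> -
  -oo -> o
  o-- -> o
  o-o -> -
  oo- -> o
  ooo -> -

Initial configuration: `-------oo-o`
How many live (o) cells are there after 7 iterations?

8

iteration 1: ooooooooo-o
iteration 2: --------o-o
iteration 3: oooooooo--o
iteration 4: -------oooo
iteration 5: oooooooo---
iteration 6: -------oooo  (repeats iteration 4; period 2)
iteration 7: oooooooo---
count of o: 8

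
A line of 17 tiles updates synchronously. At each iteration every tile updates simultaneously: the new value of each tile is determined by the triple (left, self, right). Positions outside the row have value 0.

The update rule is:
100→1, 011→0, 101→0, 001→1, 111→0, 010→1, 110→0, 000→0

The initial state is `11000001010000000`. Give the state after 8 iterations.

00010000000001000

iteration 1: 00100011011000000
iteration 2: 01110100000100000
iteration 3: 10000110001110000
iteration 4: 11001001010001000
iteration 5: 00111111011011100
iteration 6: 01000000000000010
iteration 7: 11100000000000111
iteration 8: 00010000000001000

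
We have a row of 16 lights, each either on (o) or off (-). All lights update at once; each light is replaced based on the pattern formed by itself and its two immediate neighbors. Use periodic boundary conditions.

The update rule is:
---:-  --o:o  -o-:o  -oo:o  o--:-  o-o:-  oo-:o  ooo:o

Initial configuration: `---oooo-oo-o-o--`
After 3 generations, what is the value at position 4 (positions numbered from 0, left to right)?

o

--ooooo-oo-o-o--
-oooooo-oo-o-o--
ooooooo-oo-o-o--
position 4 holds o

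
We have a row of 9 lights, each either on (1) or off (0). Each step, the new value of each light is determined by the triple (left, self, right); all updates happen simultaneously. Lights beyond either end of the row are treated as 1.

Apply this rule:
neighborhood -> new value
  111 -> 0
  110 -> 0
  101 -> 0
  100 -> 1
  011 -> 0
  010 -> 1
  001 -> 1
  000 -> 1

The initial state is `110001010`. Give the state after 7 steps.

001111010
110000010
001111110
110000000
001111111
110000000  (repeats step 4; period 2)
step 7: 001111111

001111111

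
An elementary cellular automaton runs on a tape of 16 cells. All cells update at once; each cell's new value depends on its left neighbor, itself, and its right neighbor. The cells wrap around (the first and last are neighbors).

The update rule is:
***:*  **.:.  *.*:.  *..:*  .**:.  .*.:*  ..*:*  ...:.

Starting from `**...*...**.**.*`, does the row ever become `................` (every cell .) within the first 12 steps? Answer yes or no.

*.*.***.*.......
*.*..*..**.....*
..******..*...*.
.*.****.****.***
.*..**...**...*.
****..*.*..*.***
***.***.****..**
**...*...**.**.*  (repeats step 0; period 8)
step 12: .*.****.****.***
step 12 is .*.****.****.***, still not uniform .

no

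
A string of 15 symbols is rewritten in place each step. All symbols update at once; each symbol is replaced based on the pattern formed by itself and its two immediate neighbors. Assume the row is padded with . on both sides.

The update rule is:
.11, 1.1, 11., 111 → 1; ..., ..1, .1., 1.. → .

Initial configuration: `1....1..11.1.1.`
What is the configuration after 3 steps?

........1111...

........111.1..
........1111...
........1111...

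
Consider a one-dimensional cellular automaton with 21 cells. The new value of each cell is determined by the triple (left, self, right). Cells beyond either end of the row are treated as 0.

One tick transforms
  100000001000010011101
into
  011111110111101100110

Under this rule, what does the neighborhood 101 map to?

At position 19 the neighborhood is 101; the next row has 1 there.

1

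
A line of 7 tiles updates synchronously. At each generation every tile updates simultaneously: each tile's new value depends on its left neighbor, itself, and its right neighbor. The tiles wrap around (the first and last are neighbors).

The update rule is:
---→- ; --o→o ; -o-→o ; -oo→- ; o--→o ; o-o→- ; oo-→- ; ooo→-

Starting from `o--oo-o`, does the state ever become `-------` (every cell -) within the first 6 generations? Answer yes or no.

yes

generation 1: -oo----
generation 2: o--o---
generation 3: ooooo-o
generation 4: -------
all cells are - at generation 4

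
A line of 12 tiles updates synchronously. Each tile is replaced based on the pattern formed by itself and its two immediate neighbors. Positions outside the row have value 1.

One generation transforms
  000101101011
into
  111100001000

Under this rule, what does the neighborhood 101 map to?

0

At position 4 the neighborhood is 101; the next row has 0 there.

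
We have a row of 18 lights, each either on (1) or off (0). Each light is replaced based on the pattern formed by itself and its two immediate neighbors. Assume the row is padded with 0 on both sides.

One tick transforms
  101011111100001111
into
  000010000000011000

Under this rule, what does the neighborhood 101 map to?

At position 1 the neighborhood is 101; the next row has 0 there.

0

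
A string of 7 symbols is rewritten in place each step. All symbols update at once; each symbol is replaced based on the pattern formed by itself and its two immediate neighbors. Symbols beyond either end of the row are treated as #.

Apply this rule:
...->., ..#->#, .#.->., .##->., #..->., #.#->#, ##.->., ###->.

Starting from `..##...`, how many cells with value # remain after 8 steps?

.#....#
#....#.
....#.#
...#.#.
..#.#.#
.#.#.#.
#.#.#.#
.#.#.#.
count of #: 3

3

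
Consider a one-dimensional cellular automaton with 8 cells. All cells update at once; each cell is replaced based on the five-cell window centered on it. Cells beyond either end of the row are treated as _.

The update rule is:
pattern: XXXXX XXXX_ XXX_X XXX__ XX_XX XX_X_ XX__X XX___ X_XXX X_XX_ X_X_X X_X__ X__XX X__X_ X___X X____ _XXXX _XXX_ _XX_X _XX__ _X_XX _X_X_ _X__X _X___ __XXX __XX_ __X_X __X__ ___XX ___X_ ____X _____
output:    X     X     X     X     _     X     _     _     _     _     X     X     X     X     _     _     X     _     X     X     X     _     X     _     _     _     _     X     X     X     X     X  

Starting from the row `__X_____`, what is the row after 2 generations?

__X_X__X

XXX__XXX
__X_X__X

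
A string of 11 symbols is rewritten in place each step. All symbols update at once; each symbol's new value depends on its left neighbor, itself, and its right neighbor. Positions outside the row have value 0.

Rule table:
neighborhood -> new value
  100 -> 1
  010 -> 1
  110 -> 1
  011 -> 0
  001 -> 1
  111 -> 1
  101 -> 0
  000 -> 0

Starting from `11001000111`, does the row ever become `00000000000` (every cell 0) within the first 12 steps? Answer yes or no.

no

01111101011
10111101001
10011101111
11101100111
01100111011
10111011001
10011001111
11101110111
01100110011
10111011101
10011001101
11101110101
step 12 is 11101110101, still not uniform 0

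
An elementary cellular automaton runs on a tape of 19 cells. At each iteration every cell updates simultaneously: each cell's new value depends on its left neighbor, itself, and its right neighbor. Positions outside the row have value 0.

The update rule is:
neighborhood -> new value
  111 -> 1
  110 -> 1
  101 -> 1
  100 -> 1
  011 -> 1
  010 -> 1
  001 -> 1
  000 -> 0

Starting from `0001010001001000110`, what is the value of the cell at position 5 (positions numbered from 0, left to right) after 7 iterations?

0011111011111101111
0111111111111111111
1111111111111111111
1111111111111111111  (fixed point — unchanged through iteration 7)
position 5 holds 1

1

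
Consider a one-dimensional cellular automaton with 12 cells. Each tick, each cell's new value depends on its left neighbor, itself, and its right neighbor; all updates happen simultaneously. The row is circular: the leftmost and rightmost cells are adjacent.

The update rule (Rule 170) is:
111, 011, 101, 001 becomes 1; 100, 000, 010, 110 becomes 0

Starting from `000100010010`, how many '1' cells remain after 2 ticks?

3

001000100100
010001001000
count of 1: 3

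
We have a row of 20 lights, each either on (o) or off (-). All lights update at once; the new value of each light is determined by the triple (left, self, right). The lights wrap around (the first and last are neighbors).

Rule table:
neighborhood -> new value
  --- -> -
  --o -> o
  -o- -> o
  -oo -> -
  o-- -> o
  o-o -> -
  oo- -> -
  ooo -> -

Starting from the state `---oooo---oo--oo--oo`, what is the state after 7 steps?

--o----o--o--o--o--o

step 1: o-o----o-o--oo--oo--
step 2: o-oo--oo-ooo--oo--oo
step 3: ----oo------oo--oo--
step 4: ---o--o----o--oo--o-
step 5: --oooooo--oooo--oooo
step 6: oo------oo----oo----
step 7: --o----o--o--o--o--o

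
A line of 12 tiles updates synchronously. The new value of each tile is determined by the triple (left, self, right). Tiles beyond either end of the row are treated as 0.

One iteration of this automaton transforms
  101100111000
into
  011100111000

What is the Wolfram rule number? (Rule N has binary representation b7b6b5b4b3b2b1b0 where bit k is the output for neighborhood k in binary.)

position 7: 111 → 1  (bit 7 = 1)
position 3: 110 → 1  (bit 6 = 1)
position 1: 101 → 1  (bit 5 = 1)
position 4: 100 → 0  (bit 4 = 0)
position 2: 011 → 1  (bit 3 = 1)
position 0: 010 → 0  (bit 2 = 0)
position 5: 001 → 0  (bit 1 = 0)
position 10: 000 → 0  (bit 0 = 0)
bits b7..b0 = 11101000 = 232

232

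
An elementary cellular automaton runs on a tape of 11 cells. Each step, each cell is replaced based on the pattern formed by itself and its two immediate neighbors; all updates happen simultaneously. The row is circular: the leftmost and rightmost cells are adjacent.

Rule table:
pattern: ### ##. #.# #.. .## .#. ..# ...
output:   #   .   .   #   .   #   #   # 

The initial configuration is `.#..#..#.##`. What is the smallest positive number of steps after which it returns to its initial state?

5

.#######...
#.#####.###
...###...##
###.#.###..
.#..#..#.##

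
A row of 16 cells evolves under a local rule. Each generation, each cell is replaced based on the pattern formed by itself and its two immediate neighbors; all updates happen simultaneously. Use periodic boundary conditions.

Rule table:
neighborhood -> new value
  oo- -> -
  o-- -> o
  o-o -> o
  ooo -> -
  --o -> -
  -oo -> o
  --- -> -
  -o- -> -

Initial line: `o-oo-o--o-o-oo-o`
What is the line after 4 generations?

-oo-o-o--o-oo-oo
oo-o-o-o--oo-oo-
o-o-o-o-o-o-oo-o
-o-o-o-o-o-oo-oo

-o-o-o-o-o-oo-oo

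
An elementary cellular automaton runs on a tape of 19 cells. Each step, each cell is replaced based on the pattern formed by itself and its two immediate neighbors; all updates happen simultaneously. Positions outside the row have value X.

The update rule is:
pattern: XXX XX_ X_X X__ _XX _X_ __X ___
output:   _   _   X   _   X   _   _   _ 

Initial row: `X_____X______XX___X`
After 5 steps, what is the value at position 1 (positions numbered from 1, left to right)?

_

_____________X____X
__________________X
__________________X  (fixed point — unchanged through step 5)
position 1 holds _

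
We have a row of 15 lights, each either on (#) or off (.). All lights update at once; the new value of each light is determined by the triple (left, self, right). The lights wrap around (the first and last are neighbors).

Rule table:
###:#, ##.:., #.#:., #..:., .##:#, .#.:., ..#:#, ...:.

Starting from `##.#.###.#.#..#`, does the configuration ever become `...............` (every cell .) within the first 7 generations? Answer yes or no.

no

#....##......##
....##......###
...##......###.
..##......###..
.##......###...
##......###....
#......###....#
generation 7 is #......###....#, still not uniform .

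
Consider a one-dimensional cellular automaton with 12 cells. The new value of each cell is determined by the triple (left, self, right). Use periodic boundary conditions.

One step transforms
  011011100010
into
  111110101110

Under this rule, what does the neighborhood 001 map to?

1

At position 0 the neighborhood is 001; the next row has 1 there.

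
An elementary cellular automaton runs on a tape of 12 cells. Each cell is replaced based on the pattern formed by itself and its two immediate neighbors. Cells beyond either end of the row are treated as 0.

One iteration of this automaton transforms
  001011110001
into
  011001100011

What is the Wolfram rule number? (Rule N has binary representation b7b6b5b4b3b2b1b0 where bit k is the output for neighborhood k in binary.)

position 5: 111 → 1  (bit 7 = 1)
position 7: 110 → 0  (bit 6 = 0)
position 3: 101 → 0  (bit 5 = 0)
position 8: 100 → 0  (bit 4 = 0)
position 4: 011 → 0  (bit 3 = 0)
position 2: 010 → 1  (bit 2 = 1)
position 1: 001 → 1  (bit 1 = 1)
position 0: 000 → 0  (bit 0 = 0)
bits b7..b0 = 10000110 = 134

134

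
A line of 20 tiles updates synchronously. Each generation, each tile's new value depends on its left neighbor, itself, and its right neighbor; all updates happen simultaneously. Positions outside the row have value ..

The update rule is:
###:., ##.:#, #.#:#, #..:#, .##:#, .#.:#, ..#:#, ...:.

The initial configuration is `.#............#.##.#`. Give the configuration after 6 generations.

####..####.......###

###..........#######
#.##........##.....#
#####......####...##
#...##....##..##.###
##.####..#########.#
####..####.......###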